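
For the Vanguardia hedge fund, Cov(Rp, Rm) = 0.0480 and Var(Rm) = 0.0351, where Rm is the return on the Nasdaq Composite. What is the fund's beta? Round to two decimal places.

1.37

β = Cov(Rp, Rm) / Var(Rm) = 0.0480 / 0.0351 = 1.3675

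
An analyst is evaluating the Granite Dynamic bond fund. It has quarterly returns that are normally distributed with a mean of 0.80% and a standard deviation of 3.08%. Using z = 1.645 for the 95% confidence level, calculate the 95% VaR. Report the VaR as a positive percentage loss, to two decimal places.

4.27

VaR (as % loss) = −(μ − z·σ) = −(0.80% − 1.645 × 3.08%) = −(-4.2666%) = 4.2666%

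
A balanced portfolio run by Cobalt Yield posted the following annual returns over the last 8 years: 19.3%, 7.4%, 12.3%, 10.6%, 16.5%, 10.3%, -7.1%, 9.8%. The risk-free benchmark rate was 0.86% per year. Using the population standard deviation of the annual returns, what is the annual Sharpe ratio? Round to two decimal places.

Mean return μ = 79.10 / 8 = 9.8875%
Σ(r − μ)² = (19.3 − 9.8875)² + (7.4 − 9.8875)² + (12.3 − 9.8875)² + … = 433.5888
population σ = √(433.5888 / 8) = √54.1986 = 7.3620%
Sharpe = (μ − rf) / σ = (9.8875 − 0.86) / 7.3620 = 9.0275 / 7.3620 = 1.2262

1.23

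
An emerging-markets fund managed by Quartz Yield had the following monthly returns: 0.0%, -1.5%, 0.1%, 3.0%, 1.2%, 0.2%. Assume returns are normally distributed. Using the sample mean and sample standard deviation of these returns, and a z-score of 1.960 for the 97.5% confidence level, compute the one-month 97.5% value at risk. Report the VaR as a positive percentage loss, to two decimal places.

r̄ = (0 − 1.5 + 0.1 + 3 + 1.2 + 0.2) / 6 = 0.5000%
Σ(r − r̄)² = (0 − 0.5000)² + (-1.5 − 0.5000)² + … = 11.2400
σ = √[11.2400 / 5] = 1.4993%
VaR = −(r̄ − z·σ) = −(0.5000 − 1.960 × 1.4993) = −(-2.4386) = 2.4386%

2.44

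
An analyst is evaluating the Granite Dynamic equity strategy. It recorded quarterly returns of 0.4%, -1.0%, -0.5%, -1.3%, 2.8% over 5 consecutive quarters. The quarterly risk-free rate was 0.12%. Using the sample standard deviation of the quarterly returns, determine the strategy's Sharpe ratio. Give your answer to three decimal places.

Mean return r̄ = 0.40 / 5 = 0.0800%
Σ(r − r̄)² = 10.9080; sample σ = √(10.9080/4) = 1.6514%
Sharpe = (r̄ − rf) / σ = (0.0800 − 0.12) / 1.6514 = -0.0400 / 1.6514 = -0.0242

-0.024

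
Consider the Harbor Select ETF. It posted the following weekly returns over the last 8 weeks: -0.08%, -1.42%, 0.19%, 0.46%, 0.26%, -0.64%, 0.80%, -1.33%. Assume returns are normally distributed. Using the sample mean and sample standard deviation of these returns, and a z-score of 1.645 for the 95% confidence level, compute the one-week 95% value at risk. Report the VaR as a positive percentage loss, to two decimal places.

r̄ = (-0.08 − 1.42 + 0.19 + 0.46 + 0.26 − 0.64 + 0.8 − 1.33) / 8 = -1.760 / 8 = -0.2200%
Σ(r − r̄)² = (-0.08 − (-0.2200))² + (-1.42 − (-0.2200))² + (0.19 − (-0.2200))² + … = 4.7694
sample σ = √(4.7694 / 7) = √0.6813 = 0.8254%
VaR = −(r̄ − z·σ) = −(-0.2200 − 1.645 × 0.8254) = −(-1.5778) = 1.5778%

1.58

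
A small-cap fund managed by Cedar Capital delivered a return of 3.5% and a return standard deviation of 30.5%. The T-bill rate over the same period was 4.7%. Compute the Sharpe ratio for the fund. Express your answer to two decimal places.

Sharpe = (Rp − Rf) / σp = (3.5% − 4.7%) / 30.5% = -1.20% / 30.5% = -0.0393

-0.04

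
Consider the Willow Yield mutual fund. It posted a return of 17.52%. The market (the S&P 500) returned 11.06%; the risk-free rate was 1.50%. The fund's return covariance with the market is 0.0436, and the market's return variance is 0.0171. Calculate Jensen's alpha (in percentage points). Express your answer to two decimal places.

β = Cov / Var = 0.0436 / 0.0171 = 2.5497
E[R] = Rf + β(Rm − Rf) = 1.50% + 2.5497 × (11.06% − 1.50%) = 25.8751%
α = Rp − E[R] = 17.52% − 25.8751% = -8.3551

-8.36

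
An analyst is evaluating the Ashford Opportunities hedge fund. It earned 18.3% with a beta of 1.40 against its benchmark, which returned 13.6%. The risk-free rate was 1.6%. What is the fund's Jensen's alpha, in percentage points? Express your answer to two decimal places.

CAPM expected return = Rf + β(Rm − Rf) = 1.6% + 1.40 × (13.6% − 1.6%) = 1.6 + 1.40 × 12.00 = 18.4000%
Jensen's α = Rp − E[R] = 18.3% − 18.4000% = -0.1000

-0.10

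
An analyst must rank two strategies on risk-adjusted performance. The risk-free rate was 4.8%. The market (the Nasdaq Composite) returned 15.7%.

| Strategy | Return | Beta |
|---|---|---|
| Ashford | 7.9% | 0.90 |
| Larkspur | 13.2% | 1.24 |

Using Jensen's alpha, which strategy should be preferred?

Ashford: α = 7.9% − [4.8% + 0.90 × (15.7% − 4.8%)] = -6.710
Larkspur: α = 13.2% − [4.8% + 1.24 × (15.7% − 4.8%)] = -5.116
Highest: Larkspur (-5.116).

Larkspur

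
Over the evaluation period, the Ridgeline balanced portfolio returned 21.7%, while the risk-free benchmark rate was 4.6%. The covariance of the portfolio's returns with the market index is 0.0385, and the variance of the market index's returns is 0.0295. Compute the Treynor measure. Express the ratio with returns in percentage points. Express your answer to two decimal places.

13.10

β = Cov / Var = 0.0385 / 0.0295 = 1.3051
Treynor = (Rp − Rf) / β = (21.7% − 4.6%) / 1.3051 = 17.10 / 1.3051 = 13.1024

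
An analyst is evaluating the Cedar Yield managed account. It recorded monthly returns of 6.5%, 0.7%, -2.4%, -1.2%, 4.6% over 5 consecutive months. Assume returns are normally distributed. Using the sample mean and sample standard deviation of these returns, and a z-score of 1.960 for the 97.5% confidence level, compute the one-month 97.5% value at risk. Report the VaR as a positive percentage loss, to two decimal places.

Mean return r̄ = 8.20 / 5 = 1.6400%
Sample σ = √[Σ(r − r̄)² / 4] = √[57.6520 / 4] = √14.4130 = 3.7964%
VaR = −(r̄ − z·σ) = −(1.6400 − 1.960 × 3.7964) = −(-5.8009) = 5.8009%

5.80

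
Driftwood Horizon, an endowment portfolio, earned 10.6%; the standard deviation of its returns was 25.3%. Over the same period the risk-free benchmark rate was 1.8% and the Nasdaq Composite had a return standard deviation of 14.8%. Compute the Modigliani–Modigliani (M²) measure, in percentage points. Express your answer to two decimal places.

Sharpe = (Rp − Rf) / σp = (10.6% − 1.8%) / 25.3% = 0.3478
M² = Rf + Sharpe × σm = 1.8% + 0.3478 × 14.8% = 6.9474%

6.95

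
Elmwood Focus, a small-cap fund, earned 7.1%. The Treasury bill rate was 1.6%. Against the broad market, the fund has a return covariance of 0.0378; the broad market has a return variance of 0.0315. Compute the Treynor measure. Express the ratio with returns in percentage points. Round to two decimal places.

4.58

β = Cov / Var = 0.0378 / 0.0315 = 1.2000
Treynor = (Rp − Rf) / β = (7.1% − 1.6%) / 1.2000 = 5.50 / 1.2000 = 4.5833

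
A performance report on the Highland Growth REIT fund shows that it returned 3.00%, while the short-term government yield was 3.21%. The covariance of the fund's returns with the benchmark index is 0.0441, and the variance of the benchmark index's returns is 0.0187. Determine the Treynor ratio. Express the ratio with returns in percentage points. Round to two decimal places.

-0.09

β = Cov / Var = 0.0441 / 0.0187 = 2.3583
Treynor = (Rp − Rf) / β = (3.00% − 3.21%) / 2.3583 = -0.21 / 2.3583 = -0.0890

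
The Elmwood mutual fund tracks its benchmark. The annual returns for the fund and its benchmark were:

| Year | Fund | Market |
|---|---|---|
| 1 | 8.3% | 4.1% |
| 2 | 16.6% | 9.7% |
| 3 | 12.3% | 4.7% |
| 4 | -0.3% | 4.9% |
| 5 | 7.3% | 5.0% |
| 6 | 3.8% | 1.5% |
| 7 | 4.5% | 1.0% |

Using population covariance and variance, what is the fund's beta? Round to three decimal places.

r̄p = 7.5000%,  r̄m = 4.4143%
Cov = Σ(rp − r̄p)(rm − r̄m) / 7 = 9.4771
Var(rm) = Σ(rm − r̄m)² / 7 = 6.9784
β = Cov / Var = 9.4771 / 6.9784 = 1.3581

1.358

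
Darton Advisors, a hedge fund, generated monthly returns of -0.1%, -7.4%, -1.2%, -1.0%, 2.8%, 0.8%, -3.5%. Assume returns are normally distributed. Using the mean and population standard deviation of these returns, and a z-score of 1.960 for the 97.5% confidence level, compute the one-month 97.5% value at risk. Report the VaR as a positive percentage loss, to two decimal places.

Mean return μ = -9.60 / 7 = -1.3714%
Population σ = √[Σ(r − μ)² / 7] = √[64.7743 / 7] = √9.2535 = 3.0420%
VaR = −(μ − z·σ) = −(-1.3714 − 1.960 × 3.0420) = −(-7.3337) = 7.3337%

7.33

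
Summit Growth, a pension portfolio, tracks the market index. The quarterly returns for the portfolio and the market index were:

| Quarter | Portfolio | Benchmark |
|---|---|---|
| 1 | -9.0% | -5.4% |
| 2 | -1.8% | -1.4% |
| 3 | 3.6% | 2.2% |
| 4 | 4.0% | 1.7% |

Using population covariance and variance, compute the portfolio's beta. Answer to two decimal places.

1.73

r̄p = -0.8000%,  r̄m = -0.7250%
Cov = Σ(rp − r̄p)(rm − r̄m) / 4 = 15.8800
Var(rm) = Σ(rm − r̄m)² / 4 = 9.1869
β = Cov / Var = 15.8800 / 9.1869 = 1.7285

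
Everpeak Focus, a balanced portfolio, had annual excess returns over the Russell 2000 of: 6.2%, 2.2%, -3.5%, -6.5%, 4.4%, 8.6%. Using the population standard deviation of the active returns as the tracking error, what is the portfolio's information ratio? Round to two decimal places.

0.36

μ = (6.2 + 2.2 − 3.5 − 6.5 + 4.4 + 8.6) / 6 = 11.40 / 6 = 1.9000%
Σ(r − μ)² = 169.4400; population σ = √(169.4400/6) = 5.3141%
IR = μ / tracking error = 1.9000 / 5.3141 = 0.3575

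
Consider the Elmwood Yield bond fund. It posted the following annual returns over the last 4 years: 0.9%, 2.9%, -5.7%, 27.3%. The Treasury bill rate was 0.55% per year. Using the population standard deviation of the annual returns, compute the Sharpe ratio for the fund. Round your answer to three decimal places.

0.464

μ = (0.9 + 2.9 − 5.7 + 27.3) / 4 = 6.3500%
Population σ = √[Σ(r − μ)² / 4] = √[625.7100 / 4] = √156.4275 = 12.5071%
Sharpe = (μ − rf) / σ = (6.3500 − 0.55) / 12.5071 = 5.8000 / 12.5071 = 0.4637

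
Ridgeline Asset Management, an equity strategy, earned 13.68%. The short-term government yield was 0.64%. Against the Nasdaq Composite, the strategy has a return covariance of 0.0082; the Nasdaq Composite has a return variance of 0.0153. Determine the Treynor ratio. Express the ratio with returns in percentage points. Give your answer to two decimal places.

β = Cov / Var = 0.0082 / 0.0153 = 0.5359
Treynor = (Rp − Rf) / β = (13.68% − 0.64%) / 0.5359 = 13.04 / 0.5359 = 24.3329

24.33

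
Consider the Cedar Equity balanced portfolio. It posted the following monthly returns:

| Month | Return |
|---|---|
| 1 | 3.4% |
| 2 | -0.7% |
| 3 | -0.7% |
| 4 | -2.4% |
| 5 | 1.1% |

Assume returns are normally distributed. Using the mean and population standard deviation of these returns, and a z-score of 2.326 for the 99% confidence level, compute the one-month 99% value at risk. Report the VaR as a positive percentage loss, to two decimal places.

μ = (3.4 − 0.7 − 0.7 − 2.4 + 1.1) / 5 = 0.1400%
Σ(r − μ)² = (3.4 − 0.1400)² + (-0.7 − 0.1400)² + … = 19.4120
population σ = √(19.4120 / 5) = √3.8824 = 1.9704%
VaR = −(μ − z·σ) = −(0.1400 − 2.326 × 1.9704) = −(-4.4432) = 4.4432%

4.44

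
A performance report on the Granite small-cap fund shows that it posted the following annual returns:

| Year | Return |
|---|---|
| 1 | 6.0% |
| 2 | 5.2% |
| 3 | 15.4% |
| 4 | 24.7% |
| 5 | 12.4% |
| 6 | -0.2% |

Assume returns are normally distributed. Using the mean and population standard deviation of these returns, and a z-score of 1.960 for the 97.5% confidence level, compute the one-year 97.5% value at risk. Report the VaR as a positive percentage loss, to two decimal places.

μ = (6 + 5.2 + 15.4 + 24.7 + 12.4 − 0.2) / 6 = 10.5833%
Population σ = √[Σ(r − μ)² / 6] = √[392.0483 / 6] = √65.3414 = 8.0834%
VaR = −(μ − z·σ) = −(10.5833 − 1.960 × 8.0834) = −(-5.2602) = 5.2602%

5.26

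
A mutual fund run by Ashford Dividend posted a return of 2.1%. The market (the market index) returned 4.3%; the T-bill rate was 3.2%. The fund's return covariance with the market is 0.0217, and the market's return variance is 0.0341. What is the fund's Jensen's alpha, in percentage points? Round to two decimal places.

-1.80

β = Cov / Var = 0.0217 / 0.0341 = 0.6364
E[R] = Rf + β(Rm − Rf) = 3.2% + 0.6364 × (4.3% − 3.2%) = 3.9000%
α = Rp − E[R] = 2.1% − 3.9000% = -1.8000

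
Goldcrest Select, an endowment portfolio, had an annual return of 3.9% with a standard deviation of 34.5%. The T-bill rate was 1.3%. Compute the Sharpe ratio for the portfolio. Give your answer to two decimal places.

0.08

Sharpe = (Rp − Rf) / σp = (3.9% − 1.3%) / 34.5% = 2.60% / 34.5% = 0.0754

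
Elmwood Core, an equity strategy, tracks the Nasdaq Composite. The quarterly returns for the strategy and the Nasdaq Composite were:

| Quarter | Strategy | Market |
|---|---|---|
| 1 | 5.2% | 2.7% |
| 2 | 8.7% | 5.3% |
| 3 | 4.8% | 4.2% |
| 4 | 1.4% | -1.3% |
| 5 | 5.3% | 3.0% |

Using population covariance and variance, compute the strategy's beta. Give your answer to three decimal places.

r̄p = 5.0800%,  r̄m = 2.7800%
Cov = Σ(rp − r̄p)(rm − r̄m) / 5 = 4.7556
Var(rm) = Σ(rm − r̄m)² / 5 = 5.0136
β = Cov / Var = 4.7556 / 5.0136 = 0.9485

0.949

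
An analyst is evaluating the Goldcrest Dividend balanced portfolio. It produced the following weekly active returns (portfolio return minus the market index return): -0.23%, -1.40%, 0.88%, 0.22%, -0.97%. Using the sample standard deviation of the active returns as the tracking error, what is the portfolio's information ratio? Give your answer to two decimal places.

-0.33

r̄ = (-0.23 − 1.4 + 0.88 + 0.22 − 0.97) / 5 = -0.3000%
Sample σ = √[Σ(r − r̄)² / 4] = √[3.3266 / 4] = √0.8317 = 0.9120%
IR = r̄ / tracking error = -0.3000 / 0.9120 = -0.3289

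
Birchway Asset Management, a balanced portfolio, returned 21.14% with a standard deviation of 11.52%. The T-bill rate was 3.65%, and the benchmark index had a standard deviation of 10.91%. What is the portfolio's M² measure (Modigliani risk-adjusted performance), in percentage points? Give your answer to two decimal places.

Sharpe = (Rp − Rf) / σp = (21.14% − 3.65%) / 11.52% = 1.5182
M² = Rf + Sharpe × σm = 3.65% + 1.5182 × 10.91% = 20.2136%

20.21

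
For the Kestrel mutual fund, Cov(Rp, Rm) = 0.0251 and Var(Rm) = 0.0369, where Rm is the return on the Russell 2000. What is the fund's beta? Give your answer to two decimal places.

β = Cov(Rp, Rm) / Var(Rm) = 0.0251 / 0.0369 = 0.6802

0.68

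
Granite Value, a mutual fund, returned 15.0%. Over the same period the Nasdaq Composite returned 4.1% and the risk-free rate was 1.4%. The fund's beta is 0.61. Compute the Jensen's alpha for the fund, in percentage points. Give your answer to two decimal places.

11.95

CAPM expected return = Rf + β(Rm − Rf) = 1.4% + 0.61 × (4.1% − 1.4%) = 1.4 + 0.61 × 2.70 = 3.0470%
Jensen's α = Rp − E[R] = 15.0% − 3.0470% = 11.9530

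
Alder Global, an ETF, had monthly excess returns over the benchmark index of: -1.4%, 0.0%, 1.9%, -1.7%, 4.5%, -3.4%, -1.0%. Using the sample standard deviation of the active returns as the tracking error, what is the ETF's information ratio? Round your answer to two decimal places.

μ = (-1.4 + 0 + 1.9 − 1.7 + 4.5 − 3.4 − 1) / 7 = -1.10 / 7 = -0.1571%
Σ(r − μ)² = 41.0971; sample σ = √(41.0971/6) = 2.6172%
IR = μ / tracking error = -0.1571 / 2.6172 = -0.0600

-0.06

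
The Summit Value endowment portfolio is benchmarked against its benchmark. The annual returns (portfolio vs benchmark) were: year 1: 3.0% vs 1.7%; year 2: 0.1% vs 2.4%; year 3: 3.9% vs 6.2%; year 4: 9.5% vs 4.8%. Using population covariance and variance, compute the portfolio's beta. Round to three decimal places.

r̄p = 4.1250%,  r̄m = 3.7750%
Cov = Σ(rp − r̄p)(rm − r̄m) / 4 = 3.2081
Var(rm) = Σ(rm − r̄m)² / 4 = 3.2819
β = Cov / Var = 3.2081 / 3.2819 = 0.9775

0.978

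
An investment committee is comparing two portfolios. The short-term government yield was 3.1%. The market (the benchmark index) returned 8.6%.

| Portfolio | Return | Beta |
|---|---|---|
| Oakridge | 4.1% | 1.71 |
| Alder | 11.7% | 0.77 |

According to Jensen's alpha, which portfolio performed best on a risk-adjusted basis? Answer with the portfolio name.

Oakridge: α = 4.1% − [3.1% + 1.71 × (8.6% − 3.1%)] = -8.405
Alder: α = 11.7% − [3.1% + 0.77 × (8.6% − 3.1%)] = 4.365
Highest: Alder (4.365).

Alder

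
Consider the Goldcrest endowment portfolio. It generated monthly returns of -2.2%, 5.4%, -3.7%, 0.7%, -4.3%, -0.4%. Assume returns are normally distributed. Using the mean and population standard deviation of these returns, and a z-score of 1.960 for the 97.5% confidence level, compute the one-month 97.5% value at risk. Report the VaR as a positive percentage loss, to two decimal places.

r̄ = (-2.2 + 5.4 − 3.7 + 0.7 − 4.3 − 0.4) / 6 = -0.7500%
Σ(r − r̄)² = 63.4550; population σ = √(63.4550/6) = 3.2521%
VaR = −(r̄ − z·σ) = −(-0.7500 − 1.960 × 3.2521) = −(-7.1241) = 7.1241%

7.12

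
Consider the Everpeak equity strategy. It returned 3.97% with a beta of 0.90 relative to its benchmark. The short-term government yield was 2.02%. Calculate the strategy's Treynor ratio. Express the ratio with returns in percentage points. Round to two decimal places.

2.17

Treynor = (Rp − Rf) / β = (3.97% − 2.02%) / 0.90 = 1.95 / 0.90 = 2.1667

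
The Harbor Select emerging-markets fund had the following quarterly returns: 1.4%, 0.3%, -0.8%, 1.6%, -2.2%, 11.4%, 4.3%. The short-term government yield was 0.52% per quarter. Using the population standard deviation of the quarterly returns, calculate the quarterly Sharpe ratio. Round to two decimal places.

r̄ = (1.4 + 0.3 − 0.8 + 1.6 − 2.2 + 11.4 + 4.3) / 7 = 16.00 / 7 = 2.2857%
Population σ = √[Σ(r − r̄)² / 7] = √[121.9686 / 7] = √17.4241 = 4.1742%
Sharpe = (r̄ − rf) / σ = (2.2857 − 0.52) / 4.1742 = 1.7657 / 4.1742 = 0.4230

0.42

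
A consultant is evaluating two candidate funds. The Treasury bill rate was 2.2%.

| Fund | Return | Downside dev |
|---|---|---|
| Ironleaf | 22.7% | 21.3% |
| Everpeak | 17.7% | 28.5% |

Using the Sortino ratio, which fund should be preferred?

Ironleaf: Sortino ratio = (22.7% − 2.2%) / 21.3% = 0.962
Everpeak: Sortino ratio = (17.7% − 2.2%) / 28.5% = 0.544
Highest: Ironleaf (0.962).

Ironleaf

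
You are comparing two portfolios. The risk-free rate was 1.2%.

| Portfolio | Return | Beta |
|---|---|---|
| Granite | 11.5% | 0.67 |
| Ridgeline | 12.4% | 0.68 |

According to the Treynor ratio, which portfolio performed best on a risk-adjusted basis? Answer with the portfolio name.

Granite: Treynor = (11.5% − 1.2%) / 0.67 = 15.373
Ridgeline: Treynor = (12.4% − 1.2%) / 0.68 = 16.471
Highest: Ridgeline (16.471).

Ridgeline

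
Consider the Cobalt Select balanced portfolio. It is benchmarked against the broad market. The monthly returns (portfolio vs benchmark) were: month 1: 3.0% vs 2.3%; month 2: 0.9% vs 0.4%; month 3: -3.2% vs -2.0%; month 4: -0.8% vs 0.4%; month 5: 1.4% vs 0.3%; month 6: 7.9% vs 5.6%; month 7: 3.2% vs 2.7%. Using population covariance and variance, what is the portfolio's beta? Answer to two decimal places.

r̄p = 1.7714%,  r̄m = 1.3857%
Cov = Σ(rp − r̄p)(rm − r̄m) / 7 = 7.0653
Var(rm) = Σ(rm − r̄m)² / 7 = 4.9869
β = Cov / Var = 7.0653 / 4.9869 = 1.4168

1.42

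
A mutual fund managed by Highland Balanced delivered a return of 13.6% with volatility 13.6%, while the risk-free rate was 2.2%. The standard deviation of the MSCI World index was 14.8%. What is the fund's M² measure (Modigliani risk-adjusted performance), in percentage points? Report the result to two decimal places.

14.61

Sharpe = (Rp − Rf) / σp = (13.6% − 2.2%) / 13.6% = 0.8382
M² = Rf + Sharpe × σm = 2.2% + 0.8382 × 14.8% = 14.6054%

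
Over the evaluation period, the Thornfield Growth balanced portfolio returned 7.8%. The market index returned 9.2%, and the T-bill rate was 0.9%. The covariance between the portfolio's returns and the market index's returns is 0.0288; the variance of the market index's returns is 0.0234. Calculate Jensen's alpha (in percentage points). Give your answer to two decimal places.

-3.32

β = Cov / Var = 0.0288 / 0.0234 = 1.2308
E[R] = Rf + β(Rm − Rf) = 0.9% + 1.2308 × (9.2% − 0.9%) = 11.1156%
α = Rp − E[R] = 7.8% − 11.1156% = -3.3156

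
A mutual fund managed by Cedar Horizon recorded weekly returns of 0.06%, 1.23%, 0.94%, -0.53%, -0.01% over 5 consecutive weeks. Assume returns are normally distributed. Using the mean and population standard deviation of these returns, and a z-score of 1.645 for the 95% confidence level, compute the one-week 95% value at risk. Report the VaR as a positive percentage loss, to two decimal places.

μ = (0.06 + 1.23 + 0.94 − 0.53 − 0.01) / 5 = 1.690 / 5 = 0.3380%
Σ(r − μ)² = (0.06 − 0.3380)² + (1.23 − 0.3380)² + … = 2.1099
population σ = √(2.1099 / 5) = √0.4220 = 0.6496%
VaR = −(μ − z·σ) = −(0.3380 − 1.645 × 0.6496) = −(-0.7306) = 0.7306%

0.73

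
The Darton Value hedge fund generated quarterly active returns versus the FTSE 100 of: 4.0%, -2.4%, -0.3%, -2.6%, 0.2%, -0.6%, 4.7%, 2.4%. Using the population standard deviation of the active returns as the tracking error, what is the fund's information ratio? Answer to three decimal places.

μ = (4 − 2.4 − 0.3 − 2.6 + 0.2 − 0.6 + 4.7 + 2.4) / 8 = 0.6750%
Population std dev = √[53.2150 / 8] = 2.5791%
IR = μ / tracking error = 0.6750 / 2.5791 = 0.2617

0.262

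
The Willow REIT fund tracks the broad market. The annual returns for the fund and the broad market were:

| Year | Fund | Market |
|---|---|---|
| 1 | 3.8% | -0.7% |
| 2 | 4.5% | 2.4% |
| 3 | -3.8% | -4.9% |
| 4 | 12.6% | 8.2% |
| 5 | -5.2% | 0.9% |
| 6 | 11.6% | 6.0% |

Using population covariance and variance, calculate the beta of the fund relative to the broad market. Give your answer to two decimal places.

1.34

r̄p = 3.9167%,  r̄m = 1.9833%
Cov = Σ(rp − r̄p)(rm − r̄m) / 6 = 24.7319
Var(rm) = Σ(rm − r̄m)² / 6 = 18.4514
β = Cov / Var = 24.7319 / 18.4514 = 1.3404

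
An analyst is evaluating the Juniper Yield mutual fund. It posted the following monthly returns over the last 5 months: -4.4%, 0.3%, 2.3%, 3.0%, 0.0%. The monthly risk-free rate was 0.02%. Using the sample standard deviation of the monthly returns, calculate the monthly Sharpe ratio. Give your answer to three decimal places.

Mean return r̄ = 1.20 / 5 = 0.2400%
Σ(r − r̄)² = (-4.4 − 0.2400)² + (0.3 − 0.2400)² + … = 33.4520
σ = √[33.4520 / 4] = 2.8919%
Sharpe = (r̄ − rf) / σ = (0.2400 − 0.02) / 2.8919 = 0.2200 / 2.8919 = 0.0761

0.076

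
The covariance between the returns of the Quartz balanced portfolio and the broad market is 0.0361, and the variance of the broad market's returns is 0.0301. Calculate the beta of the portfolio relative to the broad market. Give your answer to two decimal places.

β = Cov(Rp, Rm) / Var(Rm) = 0.0361 / 0.0301 = 1.1993

1.20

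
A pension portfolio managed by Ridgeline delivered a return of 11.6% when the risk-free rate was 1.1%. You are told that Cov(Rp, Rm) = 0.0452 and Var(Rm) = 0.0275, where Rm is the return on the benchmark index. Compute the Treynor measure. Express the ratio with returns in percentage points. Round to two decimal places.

β = Cov / Var = 0.0452 / 0.0275 = 1.6436
Treynor = (Rp − Rf) / β = (11.6% − 1.1%) / 1.6436 = 10.50 / 1.6436 = 6.3884

6.39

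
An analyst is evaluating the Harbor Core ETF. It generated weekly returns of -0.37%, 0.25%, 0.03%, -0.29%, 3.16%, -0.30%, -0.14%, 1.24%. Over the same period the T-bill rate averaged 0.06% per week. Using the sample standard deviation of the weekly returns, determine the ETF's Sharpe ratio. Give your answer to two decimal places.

0.32

μ = (-0.37 + 0.25 + 0.03 − 0.29 + 3.16 − 0.3 − 0.14 + 1.24) / 8 = 3.580 / 8 = 0.4475%
Sample σ = √[Σ(r − μ)² / 7] = √[10.3152 / 7] = √1.4736 = 1.2139%
Sharpe = (μ − rf) / σ = (0.4475 − 0.06) / 1.2139 = 0.3875 / 1.2139 = 0.3192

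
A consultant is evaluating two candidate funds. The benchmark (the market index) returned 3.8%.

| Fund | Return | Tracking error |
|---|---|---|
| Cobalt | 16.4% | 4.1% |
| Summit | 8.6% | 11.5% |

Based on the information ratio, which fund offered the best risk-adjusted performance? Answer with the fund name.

Cobalt

Cobalt: IR = (16.4% − 3.8%) / 4.1% = 3.073
Summit: IR = (8.6% − 3.8%) / 11.5% = 0.417
Highest: Cobalt (3.073).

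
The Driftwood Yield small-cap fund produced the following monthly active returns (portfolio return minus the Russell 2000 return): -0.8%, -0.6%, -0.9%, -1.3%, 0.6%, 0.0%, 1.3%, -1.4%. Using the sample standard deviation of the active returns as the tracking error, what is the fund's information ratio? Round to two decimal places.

-0.41

r̄ = (-0.8 − 0.6 − 0.9 − 1.3 + 0.6 + 0 + 1.3 − 1.4) / 8 = -3.10 / 8 = -0.3875%
Σ(r − r̄)² = (-0.8 − (-0.3875))² + (-0.6 − (-0.3875))² + (-0.9 − (-0.3875))² + … = 6.3088
sample σ = √(6.3088 / 7) = √0.9013 = 0.9494%
IR = r̄ / tracking error = -0.3875 / 0.9494 = -0.4082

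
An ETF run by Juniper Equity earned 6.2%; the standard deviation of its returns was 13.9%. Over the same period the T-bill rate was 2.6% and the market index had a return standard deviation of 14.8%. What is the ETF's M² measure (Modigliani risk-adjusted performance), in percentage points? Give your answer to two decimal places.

6.43

Sharpe = (Rp − Rf) / σp = (6.2% − 2.6%) / 13.9% = 0.2590
M² = Rf + Sharpe × σm = 2.6% + 0.2590 × 14.8% = 6.4332%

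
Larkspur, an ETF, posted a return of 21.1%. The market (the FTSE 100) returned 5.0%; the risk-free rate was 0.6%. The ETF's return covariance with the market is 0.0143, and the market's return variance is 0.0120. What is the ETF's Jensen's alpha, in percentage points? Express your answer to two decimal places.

β = Cov / Var = 0.0143 / 0.0120 = 1.1917
E[R] = Rf + β(Rm − Rf) = 0.6% + 1.1917 × (5.0% − 0.6%) = 5.8435%
α = Rp − E[R] = 21.1% − 5.8435% = 15.2565

15.26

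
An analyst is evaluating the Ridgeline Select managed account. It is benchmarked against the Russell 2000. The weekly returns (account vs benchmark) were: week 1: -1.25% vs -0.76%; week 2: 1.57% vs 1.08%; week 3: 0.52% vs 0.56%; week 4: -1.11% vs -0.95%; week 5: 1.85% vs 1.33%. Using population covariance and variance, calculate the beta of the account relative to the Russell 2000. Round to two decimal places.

1.37

r̄p = 0.3160%,  r̄m = 0.2520%
Cov = Σ(rp − r̄p)(rm − r̄m) / 5 = 1.2107
Var(rm) = Σ(rm − r̄m)² / 5 = 0.8823
β = Cov / Var = 1.2107 / 0.8823 = 1.3722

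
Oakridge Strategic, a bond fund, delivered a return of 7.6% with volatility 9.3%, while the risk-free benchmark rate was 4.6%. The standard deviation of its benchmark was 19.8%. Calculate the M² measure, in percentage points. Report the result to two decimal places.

Sharpe = (Rp − Rf) / σp = (7.6% − 4.6%) / 9.3% = 0.3226
M² = Rf + Sharpe × σm = 4.6% + 0.3226 × 19.8% = 10.9875%

10.99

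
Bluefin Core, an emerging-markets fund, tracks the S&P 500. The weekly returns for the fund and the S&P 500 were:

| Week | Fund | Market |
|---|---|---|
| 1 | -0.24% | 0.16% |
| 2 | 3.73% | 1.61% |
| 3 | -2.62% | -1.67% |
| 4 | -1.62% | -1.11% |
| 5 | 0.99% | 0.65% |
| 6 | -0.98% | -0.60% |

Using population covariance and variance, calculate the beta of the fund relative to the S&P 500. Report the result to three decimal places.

1.824

r̄p = -0.1233%,  r̄m = -0.1600%
Cov = Σ(rp − r̄p)(rm − r̄m) / 6 = 2.2089
Var(rm) = Σ(rm − r̄m)² / 6 = 1.2113
β = Cov / Var = 2.2089 / 1.2113 = 1.8236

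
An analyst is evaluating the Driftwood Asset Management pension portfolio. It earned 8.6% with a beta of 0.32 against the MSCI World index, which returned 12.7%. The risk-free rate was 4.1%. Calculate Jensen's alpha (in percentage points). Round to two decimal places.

1.75

CAPM expected return = Rf + β(Rm − Rf) = 4.1% + 0.32 × (12.7% − 4.1%) = 4.1 + 0.32 × 8.60 = 6.8520%
Jensen's α = Rp − E[R] = 8.6% − 6.8520% = 1.7480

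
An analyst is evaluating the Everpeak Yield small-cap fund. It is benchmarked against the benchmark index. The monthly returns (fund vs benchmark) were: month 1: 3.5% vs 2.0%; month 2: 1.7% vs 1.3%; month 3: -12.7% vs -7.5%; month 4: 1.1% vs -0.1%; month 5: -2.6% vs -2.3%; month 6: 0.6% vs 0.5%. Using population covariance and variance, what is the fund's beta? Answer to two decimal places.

1.67

r̄p = -1.4000%,  r̄m = -1.0167%
Cov = Σ(rp − r̄p)(rm − r̄m) / 6 = 17.0150
Var(rm) = Σ(rm − r̄m)² / 6 = 10.2147
β = Cov / Var = 17.0150 / 10.2147 = 1.6657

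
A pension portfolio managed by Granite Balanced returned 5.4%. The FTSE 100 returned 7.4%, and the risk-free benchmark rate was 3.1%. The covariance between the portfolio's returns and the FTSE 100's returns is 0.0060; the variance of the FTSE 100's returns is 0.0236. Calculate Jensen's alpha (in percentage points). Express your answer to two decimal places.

1.21

β = Cov / Var = 0.0060 / 0.0236 = 0.2542
E[R] = Rf + β(Rm − Rf) = 3.1% + 0.2542 × (7.4% − 3.1%) = 4.1931%
α = Rp − E[R] = 5.4% − 4.1931% = 1.2069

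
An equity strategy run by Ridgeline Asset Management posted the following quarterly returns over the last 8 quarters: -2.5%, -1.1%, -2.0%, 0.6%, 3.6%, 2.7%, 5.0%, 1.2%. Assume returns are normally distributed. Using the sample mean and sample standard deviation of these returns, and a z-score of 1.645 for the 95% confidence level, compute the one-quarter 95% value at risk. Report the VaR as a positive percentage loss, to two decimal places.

μ = (-2.5 − 1.1 − 2 + 0.6 + 3.6 + 2.7 + 5 + 1.2) / 8 = 0.9375%
Σ(r − μ)² = 51.4788; sample σ = √(51.4788/7) = 2.7118%
VaR = −(μ − z·σ) = −(0.9375 − 1.645 × 2.7118) = −(-3.5234) = 3.5234%

3.52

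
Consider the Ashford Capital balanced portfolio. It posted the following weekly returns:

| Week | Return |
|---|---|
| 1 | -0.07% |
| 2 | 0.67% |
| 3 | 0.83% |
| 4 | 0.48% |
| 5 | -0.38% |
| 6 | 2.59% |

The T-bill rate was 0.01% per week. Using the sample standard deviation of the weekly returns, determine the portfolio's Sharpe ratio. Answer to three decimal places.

0.651

Mean return r̄ = 4.120 / 6 = 0.6867%
Sample σ = √[Σ(r − r̄)² / 5] = √[5.3965 / 5] = √1.0793 = 1.0389%
Sharpe = (r̄ − rf) / σ = (0.6867 − 0.01) / 1.0389 = 0.6767 / 1.0389 = 0.6514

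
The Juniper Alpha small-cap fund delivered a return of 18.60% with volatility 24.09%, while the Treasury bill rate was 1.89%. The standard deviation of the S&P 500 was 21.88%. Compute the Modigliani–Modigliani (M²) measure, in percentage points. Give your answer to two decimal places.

17.07

Sharpe = (Rp − Rf) / σp = (18.60% − 1.89%) / 24.09% = 0.6936
M² = Rf + Sharpe × σm = 1.89% + 0.6936 × 21.88% = 17.0660%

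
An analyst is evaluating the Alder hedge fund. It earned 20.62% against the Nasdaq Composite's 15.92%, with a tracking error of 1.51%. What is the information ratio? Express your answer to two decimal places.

IR = (Rp − Rb) / TE = (20.62% − 15.92%) / 1.51% = 4.70% / 1.51% = 3.1126

3.11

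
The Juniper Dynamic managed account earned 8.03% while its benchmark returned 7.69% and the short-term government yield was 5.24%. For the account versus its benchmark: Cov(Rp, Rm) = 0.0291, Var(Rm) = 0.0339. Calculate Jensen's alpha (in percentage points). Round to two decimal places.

0.69

β = Cov / Var = 0.0291 / 0.0339 = 0.8584
E[R] = Rf + β(Rm − Rf) = 5.24% + 0.8584 × (7.69% − 5.24%) = 7.3431%
α = Rp − E[R] = 8.03% − 7.3431% = 0.6869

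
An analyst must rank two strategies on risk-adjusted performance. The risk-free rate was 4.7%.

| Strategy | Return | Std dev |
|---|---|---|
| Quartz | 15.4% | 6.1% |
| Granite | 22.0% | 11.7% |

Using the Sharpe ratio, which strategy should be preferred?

Quartz: Sharpe ratio = (15.4% − 4.7%) / 6.1% = 1.754
Granite: Sharpe ratio = (22.0% − 4.7%) / 11.7% = 1.479
Highest: Quartz (1.754).

Quartz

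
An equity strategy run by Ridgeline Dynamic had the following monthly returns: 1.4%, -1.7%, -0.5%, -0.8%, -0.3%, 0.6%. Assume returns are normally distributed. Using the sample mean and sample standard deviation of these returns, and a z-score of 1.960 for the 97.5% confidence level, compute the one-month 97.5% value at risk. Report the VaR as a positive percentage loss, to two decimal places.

μ = (1.4 − 1.7 − 0.5 − 0.8 − 0.3 + 0.6) / 6 = -1.30 / 6 = -0.2167%
Sample σ = √[Σ(r − μ)² / 5] = √[5.9083 / 5] = √1.1817 = 1.0871%
VaR = −(μ − z·σ) = −(-0.2167 − 1.960 × 1.0871) = −(-2.3474) = 2.3474%

2.35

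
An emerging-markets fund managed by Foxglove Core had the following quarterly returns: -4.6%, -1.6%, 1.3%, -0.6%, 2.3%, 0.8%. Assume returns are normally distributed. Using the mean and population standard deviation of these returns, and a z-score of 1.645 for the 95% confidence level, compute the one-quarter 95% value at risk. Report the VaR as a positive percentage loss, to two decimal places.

4.12

μ = (-4.6 − 1.6 + 1.3 − 0.6 + 2.3 + 0.8) / 6 = -0.4000%
Σ(r − μ)² = (-4.6 − (-0.4000))² + (-1.6 − (-0.4000))² + (1.3 − (-0.4000))² + … = 30.7400
σ = √[30.7400 / 6] = 2.2635%
VaR = −(μ − z·σ) = −(-0.4000 − 1.645 × 2.2635) = −(-4.1235) = 4.1235%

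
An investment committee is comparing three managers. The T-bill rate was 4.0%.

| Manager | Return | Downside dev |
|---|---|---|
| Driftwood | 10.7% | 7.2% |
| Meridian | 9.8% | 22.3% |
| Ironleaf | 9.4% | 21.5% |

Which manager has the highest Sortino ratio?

Driftwood

Driftwood: Sortino ratio = (10.7% − 4.0%) / 7.2% = 0.931
Meridian: Sortino ratio = (9.8% − 4.0%) / 22.3% = 0.260
Ironleaf: Sortino ratio = (9.4% − 4.0%) / 21.5% = 0.251
Highest: Driftwood (0.931).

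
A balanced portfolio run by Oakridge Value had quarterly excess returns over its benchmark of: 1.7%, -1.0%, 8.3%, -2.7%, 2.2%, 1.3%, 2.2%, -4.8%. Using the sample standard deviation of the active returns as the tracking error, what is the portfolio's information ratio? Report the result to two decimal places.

0.23

r̄ = (1.7 − 1 + 8.3 − 2.7 + 2.2 + 1.3 + 2.2 − 4.8) / 8 = 7.20 / 8 = 0.9000%
Σ(r − r̄)² = (1.7 − 0.9000)² + (-1 − 0.9000)² + … = 108.0000
sample σ = √(108.0000 / 7) = √15.4286 = 3.9279%
IR = r̄ / tracking error = 0.9000 / 3.9279 = 0.2291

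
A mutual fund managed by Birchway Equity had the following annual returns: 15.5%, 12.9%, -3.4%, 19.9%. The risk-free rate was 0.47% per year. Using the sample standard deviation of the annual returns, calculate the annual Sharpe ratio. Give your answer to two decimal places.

1.06

r̄ = (15.5 + 12.9 − 3.4 + 19.9) / 4 = 11.2250%
Sample σ = √[Σ(r − r̄)² / 3] = √[310.2275 / 3] = √103.4092 = 10.1690%
Sharpe = (r̄ − rf) / σ = (11.2250 − 0.47) / 10.1690 = 10.7550 / 10.1690 = 1.0576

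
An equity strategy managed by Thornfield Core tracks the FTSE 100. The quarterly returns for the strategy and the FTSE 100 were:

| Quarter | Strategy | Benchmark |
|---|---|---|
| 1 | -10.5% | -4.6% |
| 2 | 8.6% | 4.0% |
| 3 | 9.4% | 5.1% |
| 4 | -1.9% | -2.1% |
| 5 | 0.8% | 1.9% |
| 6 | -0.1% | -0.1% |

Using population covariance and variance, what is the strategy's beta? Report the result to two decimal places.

r̄p = 1.0500%,  r̄m = 0.7000%
Cov = Σ(rp − r̄p)(rm − r̄m) / 6 = 21.9583
Var(rm) = Σ(rm − r̄m)² / 6 = 11.3767
β = Cov / Var = 21.9583 / 11.3767 = 1.9301

1.93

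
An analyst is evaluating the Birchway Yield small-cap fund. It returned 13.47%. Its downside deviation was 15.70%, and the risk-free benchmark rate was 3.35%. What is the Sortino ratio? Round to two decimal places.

0.64

Sortino = (Rp − Rf) / σd = (13.47% − 3.35%) / 15.70% = 10.12% / 15.70% = 0.6446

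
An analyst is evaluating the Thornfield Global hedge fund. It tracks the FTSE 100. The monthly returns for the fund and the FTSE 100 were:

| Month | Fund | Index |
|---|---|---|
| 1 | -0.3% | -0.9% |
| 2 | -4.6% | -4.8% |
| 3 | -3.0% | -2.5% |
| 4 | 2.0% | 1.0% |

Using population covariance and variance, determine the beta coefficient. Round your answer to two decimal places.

1.17

r̄p = -1.4750%,  r̄m = -1.8000%
Cov = Σ(rp − r̄p)(rm − r̄m) / 4 = 5.3075
Var(rm) = Σ(rm − r̄m)² / 4 = 4.5350
β = Cov / Var = 5.3075 / 4.5350 = 1.1703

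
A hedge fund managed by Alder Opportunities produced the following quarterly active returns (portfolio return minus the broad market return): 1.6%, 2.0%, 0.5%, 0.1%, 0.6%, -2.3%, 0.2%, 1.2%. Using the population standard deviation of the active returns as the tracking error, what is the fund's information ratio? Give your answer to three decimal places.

r̄ = (1.6 + 2 + 0.5 + 0.1 + 0.6 − 2.3 + 0.2 + 1.2) / 8 = 0.4875%
Population σ = √[Σ(r − r̄)² / 8] = √[12.0488 / 8] = √1.5061 = 1.2272%
IR = r̄ / tracking error = 0.4875 / 1.2272 = 0.3972

0.397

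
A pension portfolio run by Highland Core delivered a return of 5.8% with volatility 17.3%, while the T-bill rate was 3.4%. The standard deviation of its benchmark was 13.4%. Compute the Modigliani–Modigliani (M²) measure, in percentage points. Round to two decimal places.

5.26

Sharpe = (Rp − Rf) / σp = (5.8% − 3.4%) / 17.3% = 0.1387
M² = Rf + Sharpe × σm = 3.4% + 0.1387 × 13.4% = 5.2586%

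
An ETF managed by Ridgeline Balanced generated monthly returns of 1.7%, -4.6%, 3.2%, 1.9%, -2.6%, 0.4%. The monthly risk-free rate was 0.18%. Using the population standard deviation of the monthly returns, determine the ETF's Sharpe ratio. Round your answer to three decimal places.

-0.066

μ = (1.7 − 4.6 + 3.2 + 1.9 − 2.6 + 0.4) / 6 = 0.00 / 6 = 0.0000%
Population std dev = √[44.8200 / 6] = 2.7331%
Sharpe = (μ − rf) / σ = (0.0000 − 0.18) / 2.7331 = -0.1800 / 2.7331 = -0.0659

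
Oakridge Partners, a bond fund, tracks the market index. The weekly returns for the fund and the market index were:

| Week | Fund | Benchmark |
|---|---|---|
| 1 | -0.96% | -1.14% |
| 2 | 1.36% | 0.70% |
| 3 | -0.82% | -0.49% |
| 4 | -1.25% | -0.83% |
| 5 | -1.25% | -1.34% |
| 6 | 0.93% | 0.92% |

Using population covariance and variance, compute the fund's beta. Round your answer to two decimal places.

1.16

r̄p = -0.3317%,  r̄m = -0.3633%
Cov = Σ(rp − r̄p)(rm − r̄m) / 6 = 0.8822
Var(rm) = Σ(rm − r̄m)² / 6 = 0.7614
β = Cov / Var = 0.8822 / 0.7614 = 1.1587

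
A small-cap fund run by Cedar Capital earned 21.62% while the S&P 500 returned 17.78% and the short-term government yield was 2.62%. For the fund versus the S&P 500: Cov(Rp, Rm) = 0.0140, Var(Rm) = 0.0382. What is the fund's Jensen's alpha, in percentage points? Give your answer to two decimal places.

β = Cov / Var = 0.0140 / 0.0382 = 0.3665
E[R] = Rf + β(Rm − Rf) = 2.62% + 0.3665 × (17.78% − 2.62%) = 8.1761%
α = Rp − E[R] = 21.62% − 8.1761% = 13.4439

13.44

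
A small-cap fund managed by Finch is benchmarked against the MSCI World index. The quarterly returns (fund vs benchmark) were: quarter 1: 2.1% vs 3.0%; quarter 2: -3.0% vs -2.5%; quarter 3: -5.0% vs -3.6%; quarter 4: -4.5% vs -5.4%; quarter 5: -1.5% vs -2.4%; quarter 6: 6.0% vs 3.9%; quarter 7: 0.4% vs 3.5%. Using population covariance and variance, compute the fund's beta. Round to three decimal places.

0.920

r̄p = -0.7857%,  r̄m = -0.5000%
Cov = Σ(rp − r̄p)(rm − r̄m) / 7 = 11.6786
Var(rm) = Σ(rm − r̄m)² / 7 = 12.6914
β = Cov / Var = 11.6786 / 12.6914 = 0.9202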